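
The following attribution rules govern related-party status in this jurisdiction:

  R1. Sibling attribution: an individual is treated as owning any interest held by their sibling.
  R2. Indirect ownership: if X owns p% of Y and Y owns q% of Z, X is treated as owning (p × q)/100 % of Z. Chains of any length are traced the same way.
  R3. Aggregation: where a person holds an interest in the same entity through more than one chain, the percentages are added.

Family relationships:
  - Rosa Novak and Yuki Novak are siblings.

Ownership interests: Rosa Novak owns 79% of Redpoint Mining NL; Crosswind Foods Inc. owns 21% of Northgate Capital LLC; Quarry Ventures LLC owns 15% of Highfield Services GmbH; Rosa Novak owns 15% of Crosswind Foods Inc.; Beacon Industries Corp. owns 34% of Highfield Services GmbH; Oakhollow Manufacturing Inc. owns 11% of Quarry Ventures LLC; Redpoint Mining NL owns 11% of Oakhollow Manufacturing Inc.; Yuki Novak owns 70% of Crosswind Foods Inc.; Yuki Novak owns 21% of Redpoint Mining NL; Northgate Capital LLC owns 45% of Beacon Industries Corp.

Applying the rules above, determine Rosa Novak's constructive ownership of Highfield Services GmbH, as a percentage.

By sibling attribution (R1), Rosa Novak is treated as also owning Yuki Novak's interest in Crosswind Foods Inc, giving 15% + 70% = 85%.
By sibling attribution (R1), Rosa Novak is treated as also owning Yuki Novak's interest in Redpoint Mining NL, giving 79% + 21% = 100%.
Chain via Crosswind Foods Inc. → Northgate Capital LLC → Beacon Industries Corp. (R2): 85% × 21% × 45% × 34% = 2.73105% of Highfield Services GmbH.
Chain via Redpoint Mining NL → Oakhollow Manufacturing Inc. → Quarry Ventures LLC (R2): 100% × 11% × 11% × 15% = 0.1815% of Highfield Services GmbH.
Aggregating (R3): 2.73105% + 0.1815% = 2.91255%.

2.91255%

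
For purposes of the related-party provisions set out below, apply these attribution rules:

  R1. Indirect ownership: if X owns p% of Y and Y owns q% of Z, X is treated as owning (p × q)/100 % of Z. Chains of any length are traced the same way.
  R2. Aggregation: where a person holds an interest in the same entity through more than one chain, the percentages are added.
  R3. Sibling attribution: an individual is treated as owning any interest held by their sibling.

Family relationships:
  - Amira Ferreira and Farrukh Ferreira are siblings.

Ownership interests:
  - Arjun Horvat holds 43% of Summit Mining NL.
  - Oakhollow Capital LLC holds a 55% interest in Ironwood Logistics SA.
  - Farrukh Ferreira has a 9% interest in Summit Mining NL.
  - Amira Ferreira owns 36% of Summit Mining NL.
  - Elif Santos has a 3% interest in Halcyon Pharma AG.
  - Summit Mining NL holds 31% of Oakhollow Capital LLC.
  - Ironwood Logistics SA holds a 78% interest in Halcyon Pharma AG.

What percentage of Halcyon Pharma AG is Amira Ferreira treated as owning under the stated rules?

By sibling attribution (R3), Amira Ferreira is treated as also owning Farrukh Ferreira's interest in Summit Mining NL, giving 36% + 9% = 45%.
Chain via Summit Mining NL → Oakhollow Capital LLC → Ironwood Logistics SA (R1): 45% × 31% × 55% × 78% = 5.98455% of Halcyon Pharma AG.

5.98455%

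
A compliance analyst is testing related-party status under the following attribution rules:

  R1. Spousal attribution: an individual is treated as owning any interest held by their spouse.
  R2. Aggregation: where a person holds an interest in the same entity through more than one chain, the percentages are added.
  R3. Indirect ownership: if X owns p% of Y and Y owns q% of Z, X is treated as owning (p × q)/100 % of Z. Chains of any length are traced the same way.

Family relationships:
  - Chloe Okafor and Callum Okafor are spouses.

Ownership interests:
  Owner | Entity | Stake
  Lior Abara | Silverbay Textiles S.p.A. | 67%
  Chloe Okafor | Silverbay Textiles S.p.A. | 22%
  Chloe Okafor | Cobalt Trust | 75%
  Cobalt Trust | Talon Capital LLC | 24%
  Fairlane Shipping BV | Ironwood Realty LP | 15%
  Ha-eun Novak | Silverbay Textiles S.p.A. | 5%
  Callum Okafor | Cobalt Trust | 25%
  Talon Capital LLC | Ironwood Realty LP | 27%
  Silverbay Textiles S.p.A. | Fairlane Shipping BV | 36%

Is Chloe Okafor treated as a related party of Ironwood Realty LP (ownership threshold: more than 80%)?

By spousal attribution (R1), Chloe Okafor is treated as also owning Callum Okafor's interest in Cobalt Trust, giving 75% + 25% = 100%.
Chain via Silverbay Textiles S.p.A. → Fairlane Shipping BV (R3): 22% × 36% × 15% = 1.188% of Ironwood Realty LP.
Chain via Cobalt Trust → Talon Capital LLC (R3): 100% × 24% × 27% = 6.48% of Ironwood Realty LP.
Aggregating (R2): 1.188% + 6.48% = 7.668%.
7.668% does not exceed the 80% threshold, so Chloe is not a related party to Ironwood Realty LP.

No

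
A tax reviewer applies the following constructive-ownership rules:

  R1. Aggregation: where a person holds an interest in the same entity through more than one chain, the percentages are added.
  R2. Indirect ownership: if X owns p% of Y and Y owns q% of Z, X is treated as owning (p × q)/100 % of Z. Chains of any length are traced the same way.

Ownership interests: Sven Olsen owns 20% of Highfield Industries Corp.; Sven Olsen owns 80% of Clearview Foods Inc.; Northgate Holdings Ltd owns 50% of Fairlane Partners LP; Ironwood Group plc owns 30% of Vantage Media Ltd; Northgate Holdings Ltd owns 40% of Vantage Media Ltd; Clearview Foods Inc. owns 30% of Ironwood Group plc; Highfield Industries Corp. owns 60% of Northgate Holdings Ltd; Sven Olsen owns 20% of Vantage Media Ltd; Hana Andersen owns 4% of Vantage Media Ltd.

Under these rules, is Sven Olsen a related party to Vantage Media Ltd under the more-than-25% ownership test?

Yes

Chain via Clearview Foods Inc. → Ironwood Group plc (R2): 80% × 30% × 30% = 7.2% of Vantage Media Ltd.
Chain via Highfield Industries Corp. → Northgate Holdings Ltd (R2): 20% × 60% × 40% = 4.8% of Vantage Media Ltd.
Direct interest in Vantage Media Ltd: 20%.
Aggregating (R1): 7.2% + 4.8% + 20% = 32%.
32% exceeds the 25% threshold, so Sven is a related party to Vantage Media Ltd.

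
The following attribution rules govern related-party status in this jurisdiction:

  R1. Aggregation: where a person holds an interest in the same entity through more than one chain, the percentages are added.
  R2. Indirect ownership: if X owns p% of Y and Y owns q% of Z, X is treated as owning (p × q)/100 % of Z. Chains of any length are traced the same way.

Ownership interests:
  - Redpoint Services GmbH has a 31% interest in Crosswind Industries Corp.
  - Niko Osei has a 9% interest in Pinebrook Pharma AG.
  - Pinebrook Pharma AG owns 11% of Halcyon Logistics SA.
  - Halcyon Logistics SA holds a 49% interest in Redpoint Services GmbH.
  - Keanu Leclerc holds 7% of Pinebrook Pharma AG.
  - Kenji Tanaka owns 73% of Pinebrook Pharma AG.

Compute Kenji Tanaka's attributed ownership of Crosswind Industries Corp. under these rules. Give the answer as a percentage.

Chain via Pinebrook Pharma AG → Halcyon Logistics SA → Redpoint Services GmbH (R2): 73% × 11% × 49% × 31% = 1.219757% of Crosswind Industries Corp.

1.219757%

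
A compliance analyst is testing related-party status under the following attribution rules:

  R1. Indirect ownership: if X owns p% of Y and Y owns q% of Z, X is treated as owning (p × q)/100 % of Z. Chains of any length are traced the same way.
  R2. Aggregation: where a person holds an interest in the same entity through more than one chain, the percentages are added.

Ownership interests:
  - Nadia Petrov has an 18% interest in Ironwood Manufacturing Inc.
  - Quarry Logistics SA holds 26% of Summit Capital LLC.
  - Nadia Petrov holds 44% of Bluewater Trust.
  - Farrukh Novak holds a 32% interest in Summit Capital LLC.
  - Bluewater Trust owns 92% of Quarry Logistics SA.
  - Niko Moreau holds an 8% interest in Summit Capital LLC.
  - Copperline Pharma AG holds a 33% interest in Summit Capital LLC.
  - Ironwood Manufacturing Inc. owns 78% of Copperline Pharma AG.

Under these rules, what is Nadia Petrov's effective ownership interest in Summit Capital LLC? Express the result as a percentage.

15.158%

Chain via Ironwood Manufacturing Inc. → Copperline Pharma AG (R1): 18% × 78% × 33% = 4.6332% of Summit Capital LLC.
Chain via Bluewater Trust → Quarry Logistics SA (R1): 44% × 92% × 26% = 10.5248% of Summit Capital LLC.
Aggregating (R2): 4.6332% + 10.5248% = 15.158%.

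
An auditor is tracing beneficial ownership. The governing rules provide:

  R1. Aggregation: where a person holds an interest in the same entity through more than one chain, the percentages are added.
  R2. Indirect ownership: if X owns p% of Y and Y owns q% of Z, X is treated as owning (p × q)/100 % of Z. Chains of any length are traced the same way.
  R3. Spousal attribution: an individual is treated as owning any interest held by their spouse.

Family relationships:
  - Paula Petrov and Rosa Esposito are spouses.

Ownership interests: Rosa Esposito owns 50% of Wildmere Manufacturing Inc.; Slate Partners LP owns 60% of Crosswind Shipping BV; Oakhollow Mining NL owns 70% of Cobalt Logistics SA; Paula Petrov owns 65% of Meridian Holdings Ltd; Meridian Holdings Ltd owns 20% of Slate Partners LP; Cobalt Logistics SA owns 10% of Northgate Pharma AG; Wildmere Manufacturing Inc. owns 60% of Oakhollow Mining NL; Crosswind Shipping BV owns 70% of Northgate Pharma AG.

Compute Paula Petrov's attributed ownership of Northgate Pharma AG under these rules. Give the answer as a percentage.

7.56%

By spousal attribution (R3), Paula Petrov is treated as owning Rosa Esposito's 50% interest in Wildmere Manufacturing Inc.
Chain via Meridian Holdings Ltd → Slate Partners LP → Crosswind Shipping BV (R2): 65% × 20% × 60% × 70% = 5.46% of Northgate Pharma AG.
Chain via Wildmere Manufacturing Inc. → Oakhollow Mining NL → Cobalt Logistics SA (R2): 50% × 60% × 70% × 10% = 2.1% of Northgate Pharma AG.
Aggregating (R1): 5.46% + 2.1% = 7.56%.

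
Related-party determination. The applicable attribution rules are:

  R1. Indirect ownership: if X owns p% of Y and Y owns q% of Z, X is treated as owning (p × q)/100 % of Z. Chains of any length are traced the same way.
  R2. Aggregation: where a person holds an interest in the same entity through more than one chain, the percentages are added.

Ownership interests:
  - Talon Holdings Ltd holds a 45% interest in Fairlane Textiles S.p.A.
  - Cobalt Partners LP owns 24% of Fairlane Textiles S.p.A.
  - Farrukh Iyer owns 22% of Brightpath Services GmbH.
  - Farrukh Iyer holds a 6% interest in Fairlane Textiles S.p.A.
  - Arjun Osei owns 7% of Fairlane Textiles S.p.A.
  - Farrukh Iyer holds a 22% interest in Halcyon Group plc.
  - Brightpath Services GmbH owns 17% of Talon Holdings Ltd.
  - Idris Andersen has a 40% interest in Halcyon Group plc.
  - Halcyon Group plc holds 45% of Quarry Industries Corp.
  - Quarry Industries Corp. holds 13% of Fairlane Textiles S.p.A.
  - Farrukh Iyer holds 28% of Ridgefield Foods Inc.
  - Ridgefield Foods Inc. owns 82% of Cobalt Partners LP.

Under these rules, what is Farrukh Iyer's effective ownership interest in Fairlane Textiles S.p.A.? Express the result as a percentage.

14.4804%

Chain via Brightpath Services GmbH → Talon Holdings Ltd (R1): 22% × 17% × 45% = 1.683% of Fairlane Textiles S.p.A.
Chain via Ridgefield Foods Inc. → Cobalt Partners LP (R1): 28% × 82% × 24% = 5.5104% of Fairlane Textiles S.p.A.
Chain via Halcyon Group plc → Quarry Industries Corp. (R1): 22% × 45% × 13% = 1.287% of Fairlane Textiles S.p.A.
Direct interest in Fairlane Textiles S.p.A: 6%.
Aggregating (R2): 1.683% + 5.5104% + 1.287% + 6% = 14.4804%.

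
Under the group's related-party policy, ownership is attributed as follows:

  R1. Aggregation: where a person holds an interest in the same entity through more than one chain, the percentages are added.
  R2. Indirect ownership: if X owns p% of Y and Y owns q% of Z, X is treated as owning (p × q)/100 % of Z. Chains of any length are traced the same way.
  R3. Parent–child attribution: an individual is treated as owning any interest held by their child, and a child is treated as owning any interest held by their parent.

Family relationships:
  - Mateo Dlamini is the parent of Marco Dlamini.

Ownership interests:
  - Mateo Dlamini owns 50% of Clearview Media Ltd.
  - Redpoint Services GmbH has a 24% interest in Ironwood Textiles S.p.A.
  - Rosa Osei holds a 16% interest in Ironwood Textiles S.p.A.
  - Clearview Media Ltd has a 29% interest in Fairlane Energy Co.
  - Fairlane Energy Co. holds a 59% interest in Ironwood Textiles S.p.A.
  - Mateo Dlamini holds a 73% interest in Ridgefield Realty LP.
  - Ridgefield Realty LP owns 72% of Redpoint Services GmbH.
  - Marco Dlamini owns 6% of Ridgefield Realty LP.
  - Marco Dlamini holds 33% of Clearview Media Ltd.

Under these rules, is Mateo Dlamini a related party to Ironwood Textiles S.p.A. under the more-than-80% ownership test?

By parent–child attribution (R3), Mateo Dlamini is treated as also owning Marco Dlamini's interest in Ridgefield Realty LP, giving 73% + 6% = 79%.
By parent–child attribution (R3), Mateo Dlamini is treated as also owning Marco Dlamini's interest in Clearview Media Ltd, giving 50% + 33% = 83%.
Chain via Ridgefield Realty LP → Redpoint Services GmbH (R2): 79% × 72% × 24% = 13.6512% of Ironwood Textiles S.p.A.
Chain via Clearview Media Ltd → Fairlane Energy Co. (R2): 83% × 29% × 59% = 14.2013% of Ironwood Textiles S.p.A.
Aggregating (R1): 13.6512% + 14.2013% = 27.8525%.
27.8525% does not exceed the 80% threshold, so Mateo is not a related party to Ironwood Textiles S.p.A.

No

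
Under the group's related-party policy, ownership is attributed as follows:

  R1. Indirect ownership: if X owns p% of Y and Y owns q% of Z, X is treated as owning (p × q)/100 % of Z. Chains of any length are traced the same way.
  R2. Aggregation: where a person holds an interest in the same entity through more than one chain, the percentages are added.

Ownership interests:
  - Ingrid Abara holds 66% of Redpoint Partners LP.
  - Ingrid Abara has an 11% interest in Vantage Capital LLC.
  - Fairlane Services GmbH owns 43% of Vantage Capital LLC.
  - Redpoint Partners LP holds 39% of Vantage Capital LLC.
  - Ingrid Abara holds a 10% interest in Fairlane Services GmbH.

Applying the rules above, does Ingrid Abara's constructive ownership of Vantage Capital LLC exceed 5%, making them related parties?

Yes

Chain via Fairlane Services GmbH (R1): 10% × 43% = 4.3% of Vantage Capital LLC.
Chain via Redpoint Partners LP (R1): 66% × 39% = 25.74% of Vantage Capital LLC.
Direct interest in Vantage Capital LLC: 11%.
Aggregating (R2): 4.3% + 25.74% + 11% = 41.04%.
41.04% exceeds the 5% threshold, so Ingrid is a related party to Vantage Capital LLC.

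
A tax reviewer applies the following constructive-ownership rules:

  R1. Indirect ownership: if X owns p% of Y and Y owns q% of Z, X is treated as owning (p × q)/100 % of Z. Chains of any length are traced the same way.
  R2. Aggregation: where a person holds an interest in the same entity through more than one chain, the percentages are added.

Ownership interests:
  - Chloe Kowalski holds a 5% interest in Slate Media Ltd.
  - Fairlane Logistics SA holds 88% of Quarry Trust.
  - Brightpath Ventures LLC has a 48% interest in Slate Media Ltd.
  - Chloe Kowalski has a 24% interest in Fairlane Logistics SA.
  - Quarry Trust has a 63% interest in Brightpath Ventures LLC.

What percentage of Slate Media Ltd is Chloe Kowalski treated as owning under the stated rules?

11.386688%

Chain via Fairlane Logistics SA → Quarry Trust → Brightpath Ventures LLC (R1): 24% × 88% × 63% × 48% = 6.386688% of Slate Media Ltd.
Direct interest in Slate Media Ltd: 5%.
Aggregating (R2): 6.386688% + 5% = 11.386688%.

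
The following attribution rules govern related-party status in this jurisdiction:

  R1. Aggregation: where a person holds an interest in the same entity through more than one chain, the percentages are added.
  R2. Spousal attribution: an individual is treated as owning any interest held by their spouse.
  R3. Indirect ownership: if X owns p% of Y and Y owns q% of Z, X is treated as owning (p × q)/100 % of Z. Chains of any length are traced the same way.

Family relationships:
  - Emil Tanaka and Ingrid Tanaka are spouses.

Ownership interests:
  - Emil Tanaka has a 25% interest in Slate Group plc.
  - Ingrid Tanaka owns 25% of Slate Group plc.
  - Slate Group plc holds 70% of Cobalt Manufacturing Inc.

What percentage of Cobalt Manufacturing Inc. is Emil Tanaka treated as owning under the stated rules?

35%

By spousal attribution (R2), Emil Tanaka is treated as also owning Ingrid Tanaka's interest in Slate Group plc, giving 25% + 25% = 50%.
Chain via Slate Group plc (R3): 50% × 70% = 35% of Cobalt Manufacturing Inc.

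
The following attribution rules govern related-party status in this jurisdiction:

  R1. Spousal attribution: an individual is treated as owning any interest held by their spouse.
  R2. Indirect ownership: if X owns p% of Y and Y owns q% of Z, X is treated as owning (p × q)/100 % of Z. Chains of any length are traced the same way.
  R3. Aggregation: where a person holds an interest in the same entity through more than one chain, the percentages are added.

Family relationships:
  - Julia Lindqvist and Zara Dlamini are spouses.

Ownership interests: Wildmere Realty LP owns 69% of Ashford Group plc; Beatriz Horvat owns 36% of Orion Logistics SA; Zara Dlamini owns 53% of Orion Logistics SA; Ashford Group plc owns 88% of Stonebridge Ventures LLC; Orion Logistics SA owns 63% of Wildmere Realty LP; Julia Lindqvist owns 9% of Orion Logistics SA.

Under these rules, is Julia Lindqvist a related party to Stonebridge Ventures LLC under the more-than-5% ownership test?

By spousal attribution (R1), Julia Lindqvist is treated as also owning Zara Dlamini's interest in Orion Logistics SA, giving 9% + 53% = 62%.
Chain via Orion Logistics SA → Wildmere Realty LP → Ashford Group plc (R2): 62% × 63% × 69% × 88% = 23.717232% of Stonebridge Ventures LLC.
23.717232% exceeds the 5% threshold, so Julia is a related party to Stonebridge Ventures LLC.

Yes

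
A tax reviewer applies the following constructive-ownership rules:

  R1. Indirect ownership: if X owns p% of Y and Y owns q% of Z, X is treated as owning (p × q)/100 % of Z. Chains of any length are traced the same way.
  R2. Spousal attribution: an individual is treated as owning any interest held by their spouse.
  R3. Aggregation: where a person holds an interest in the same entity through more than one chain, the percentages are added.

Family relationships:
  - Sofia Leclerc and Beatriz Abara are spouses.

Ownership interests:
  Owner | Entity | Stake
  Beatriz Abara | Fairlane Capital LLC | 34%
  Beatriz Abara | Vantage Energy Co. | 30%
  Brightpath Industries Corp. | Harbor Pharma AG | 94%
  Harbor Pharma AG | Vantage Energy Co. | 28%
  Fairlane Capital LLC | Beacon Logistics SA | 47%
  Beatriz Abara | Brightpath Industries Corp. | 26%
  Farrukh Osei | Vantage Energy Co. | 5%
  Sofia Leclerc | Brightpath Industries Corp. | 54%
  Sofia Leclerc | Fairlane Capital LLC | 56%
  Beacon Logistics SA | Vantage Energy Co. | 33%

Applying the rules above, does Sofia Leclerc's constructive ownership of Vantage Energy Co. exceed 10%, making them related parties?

By spousal attribution (R2), Sofia Leclerc is treated as also owning Beatriz Abara's interest in Brightpath Industries Corp, giving 54% + 26% = 80%.
By spousal attribution (R2), Sofia Leclerc is treated as also owning Beatriz Abara's interest in Fairlane Capital LLC, giving 56% + 34% = 90%.
By spousal attribution (R2), Sofia Leclerc is treated as owning Beatriz Abara's 30% interest in Vantage Energy Co.
Chain via Brightpath Industries Corp. → Harbor Pharma AG (R1): 80% × 94% × 28% = 21.056% of Vantage Energy Co.
Chain via Fairlane Capital LLC → Beacon Logistics SA (R1): 90% × 47% × 33% = 13.959% of Vantage Energy Co.
Direct interest in Vantage Energy Co: 30%.
Aggregating (R3): 21.056% + 13.959% + 30% = 65.015%.
65.015% exceeds the 10% threshold, so Sofia is a related party to Vantage Energy Co.

Yes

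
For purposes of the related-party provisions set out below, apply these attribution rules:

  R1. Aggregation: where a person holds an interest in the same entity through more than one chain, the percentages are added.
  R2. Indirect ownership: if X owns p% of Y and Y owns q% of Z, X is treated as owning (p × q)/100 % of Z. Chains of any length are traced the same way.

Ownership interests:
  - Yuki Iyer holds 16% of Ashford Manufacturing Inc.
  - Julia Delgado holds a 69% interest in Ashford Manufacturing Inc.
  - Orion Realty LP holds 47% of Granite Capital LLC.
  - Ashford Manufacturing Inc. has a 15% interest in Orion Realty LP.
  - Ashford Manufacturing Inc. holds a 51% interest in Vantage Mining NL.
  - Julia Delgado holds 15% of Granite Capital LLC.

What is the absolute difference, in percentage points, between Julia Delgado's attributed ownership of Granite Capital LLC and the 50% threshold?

30.1355

Chain via Ashford Manufacturing Inc. → Orion Realty LP (R2): 69% × 15% × 47% = 4.8645% of Granite Capital LLC.
Direct interest in Granite Capital LLC: 15%.
Aggregating (R1): 4.8645% + 15% = 19.8645%.
19.8645% falls short of the 50% threshold by 30.1355 percentage points.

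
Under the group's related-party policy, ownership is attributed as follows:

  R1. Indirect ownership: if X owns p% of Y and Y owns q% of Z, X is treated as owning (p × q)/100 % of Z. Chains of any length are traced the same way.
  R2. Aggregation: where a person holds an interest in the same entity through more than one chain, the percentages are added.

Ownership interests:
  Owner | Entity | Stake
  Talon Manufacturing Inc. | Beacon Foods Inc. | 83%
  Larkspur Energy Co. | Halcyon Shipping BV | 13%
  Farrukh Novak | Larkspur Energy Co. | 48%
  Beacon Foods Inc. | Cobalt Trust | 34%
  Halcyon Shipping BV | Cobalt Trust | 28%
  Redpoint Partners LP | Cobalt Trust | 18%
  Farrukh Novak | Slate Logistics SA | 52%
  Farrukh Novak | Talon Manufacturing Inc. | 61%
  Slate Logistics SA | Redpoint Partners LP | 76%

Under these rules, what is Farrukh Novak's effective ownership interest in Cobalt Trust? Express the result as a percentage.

26.075%

Chain via Larkspur Energy Co. → Halcyon Shipping BV (R1): 48% × 13% × 28% = 1.7472% of Cobalt Trust.
Chain via Talon Manufacturing Inc. → Beacon Foods Inc. (R1): 61% × 83% × 34% = 17.2142% of Cobalt Trust.
Chain via Slate Logistics SA → Redpoint Partners LP (R1): 52% × 76% × 18% = 7.1136% of Cobalt Trust.
Aggregating (R2): 1.7472% + 17.2142% + 7.1136% = 26.075%.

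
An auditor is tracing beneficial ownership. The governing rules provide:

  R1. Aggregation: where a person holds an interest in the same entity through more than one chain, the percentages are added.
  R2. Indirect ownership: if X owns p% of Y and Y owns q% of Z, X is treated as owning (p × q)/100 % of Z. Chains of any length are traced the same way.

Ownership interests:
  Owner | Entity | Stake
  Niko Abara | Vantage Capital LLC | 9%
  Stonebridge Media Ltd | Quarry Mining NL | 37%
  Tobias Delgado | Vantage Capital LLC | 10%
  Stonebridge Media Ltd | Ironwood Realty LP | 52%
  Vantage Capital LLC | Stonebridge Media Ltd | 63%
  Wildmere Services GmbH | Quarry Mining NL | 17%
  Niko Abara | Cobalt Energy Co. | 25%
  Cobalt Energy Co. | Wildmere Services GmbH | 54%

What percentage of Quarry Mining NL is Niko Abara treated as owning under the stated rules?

Chain via Cobalt Energy Co. → Wildmere Services GmbH (R2): 25% × 54% × 17% = 2.295% of Quarry Mining NL.
Chain via Vantage Capital LLC → Stonebridge Media Ltd (R2): 9% × 63% × 37% = 2.0979% of Quarry Mining NL.
Aggregating (R1): 2.295% + 2.0979% = 4.3929%.

4.3929%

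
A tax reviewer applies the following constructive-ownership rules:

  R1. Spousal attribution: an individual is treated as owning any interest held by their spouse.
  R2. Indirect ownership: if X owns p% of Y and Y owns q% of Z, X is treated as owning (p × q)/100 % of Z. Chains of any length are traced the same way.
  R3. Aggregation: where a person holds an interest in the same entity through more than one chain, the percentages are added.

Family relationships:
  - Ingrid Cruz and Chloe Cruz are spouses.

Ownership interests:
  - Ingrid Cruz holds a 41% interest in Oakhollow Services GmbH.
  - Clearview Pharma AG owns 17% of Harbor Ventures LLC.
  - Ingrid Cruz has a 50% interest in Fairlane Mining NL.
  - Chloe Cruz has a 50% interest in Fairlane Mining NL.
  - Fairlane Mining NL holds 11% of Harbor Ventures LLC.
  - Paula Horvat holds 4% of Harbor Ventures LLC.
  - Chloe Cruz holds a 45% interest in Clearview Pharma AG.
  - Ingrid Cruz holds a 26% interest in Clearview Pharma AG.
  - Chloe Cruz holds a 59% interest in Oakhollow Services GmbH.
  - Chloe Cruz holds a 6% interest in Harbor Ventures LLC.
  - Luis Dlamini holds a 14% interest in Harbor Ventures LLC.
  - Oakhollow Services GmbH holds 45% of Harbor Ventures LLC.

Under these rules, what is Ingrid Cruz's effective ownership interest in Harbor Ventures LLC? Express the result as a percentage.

By spousal attribution (R1), Ingrid Cruz is treated as also owning Chloe Cruz's interest in Oakhollow Services GmbH, giving 41% + 59% = 100%.
By spousal attribution (R1), Ingrid Cruz is treated as also owning Chloe Cruz's interest in Fairlane Mining NL, giving 50% + 50% = 100%.
By spousal attribution (R1), Ingrid Cruz is treated as also owning Chloe Cruz's interest in Clearview Pharma AG, giving 26% + 45% = 71%.
By spousal attribution (R1), Ingrid Cruz is treated as owning Chloe Cruz's 6% interest in Harbor Ventures LLC.
Chain via Oakhollow Services GmbH (R2): 100% × 45% = 45% of Harbor Ventures LLC.
Chain via Fairlane Mining NL (R2): 100% × 11% = 11% of Harbor Ventures LLC.
Chain via Clearview Pharma AG (R2): 71% × 17% = 12.07% of Harbor Ventures LLC.
Direct interest in Harbor Ventures LLC: 6%.
Aggregating (R3): 45% + 11% + 12.07% + 6% = 74.07%.

74.07%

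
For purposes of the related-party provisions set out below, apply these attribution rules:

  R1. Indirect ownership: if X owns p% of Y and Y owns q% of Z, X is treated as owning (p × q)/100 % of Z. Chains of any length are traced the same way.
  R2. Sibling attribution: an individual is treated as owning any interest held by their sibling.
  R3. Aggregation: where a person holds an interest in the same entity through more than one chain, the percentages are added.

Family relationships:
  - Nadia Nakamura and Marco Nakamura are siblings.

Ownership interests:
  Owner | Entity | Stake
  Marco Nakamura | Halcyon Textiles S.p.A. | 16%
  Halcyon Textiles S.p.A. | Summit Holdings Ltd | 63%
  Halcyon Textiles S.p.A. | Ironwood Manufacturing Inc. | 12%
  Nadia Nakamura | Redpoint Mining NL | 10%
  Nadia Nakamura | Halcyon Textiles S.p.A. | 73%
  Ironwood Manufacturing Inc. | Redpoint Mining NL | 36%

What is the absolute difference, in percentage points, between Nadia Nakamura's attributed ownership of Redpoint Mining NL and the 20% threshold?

6.1552

By sibling attribution (R2), Nadia Nakamura is treated as also owning Marco Nakamura's interest in Halcyon Textiles S.p.A, giving 73% + 16% = 89%.
Chain via Halcyon Textiles S.p.A. → Ironwood Manufacturing Inc. (R1): 89% × 12% × 36% = 3.8448% of Redpoint Mining NL.
Direct interest in Redpoint Mining NL: 10%.
Aggregating (R3): 3.8448% + 10% = 13.8448%.
13.8448% falls short of the 20% threshold by 6.1552 percentage points.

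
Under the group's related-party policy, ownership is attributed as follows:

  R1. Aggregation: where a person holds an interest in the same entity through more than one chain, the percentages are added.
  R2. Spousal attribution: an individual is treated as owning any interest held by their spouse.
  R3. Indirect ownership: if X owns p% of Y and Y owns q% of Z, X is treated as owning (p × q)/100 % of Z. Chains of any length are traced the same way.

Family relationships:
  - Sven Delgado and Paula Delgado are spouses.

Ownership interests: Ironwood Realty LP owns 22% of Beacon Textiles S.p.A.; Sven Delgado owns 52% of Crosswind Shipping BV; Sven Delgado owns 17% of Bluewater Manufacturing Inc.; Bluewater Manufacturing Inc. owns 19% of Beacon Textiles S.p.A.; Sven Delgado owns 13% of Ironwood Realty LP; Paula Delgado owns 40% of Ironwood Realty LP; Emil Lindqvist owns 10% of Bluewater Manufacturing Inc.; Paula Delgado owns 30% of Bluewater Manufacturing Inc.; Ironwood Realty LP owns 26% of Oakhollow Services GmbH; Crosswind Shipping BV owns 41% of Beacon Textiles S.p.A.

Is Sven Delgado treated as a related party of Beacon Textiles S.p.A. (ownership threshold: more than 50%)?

No

By spousal attribution (R2), Sven Delgado is treated as also owning Paula Delgado's interest in Ironwood Realty LP, giving 13% + 40% = 53%.
By spousal attribution (R2), Sven Delgado is treated as also owning Paula Delgado's interest in Bluewater Manufacturing Inc, giving 17% + 30% = 47%.
Chain via Crosswind Shipping BV (R3): 52% × 41% = 21.32% of Beacon Textiles S.p.A.
Chain via Ironwood Realty LP (R3): 53% × 22% = 11.66% of Beacon Textiles S.p.A.
Chain via Bluewater Manufacturing Inc. (R3): 47% × 19% = 8.93% of Beacon Textiles S.p.A.
Aggregating (R1): 21.32% + 11.66% + 8.93% = 41.91%.
41.91% does not exceed the 50% threshold, so Sven is not a related party to Beacon Textiles S.p.A.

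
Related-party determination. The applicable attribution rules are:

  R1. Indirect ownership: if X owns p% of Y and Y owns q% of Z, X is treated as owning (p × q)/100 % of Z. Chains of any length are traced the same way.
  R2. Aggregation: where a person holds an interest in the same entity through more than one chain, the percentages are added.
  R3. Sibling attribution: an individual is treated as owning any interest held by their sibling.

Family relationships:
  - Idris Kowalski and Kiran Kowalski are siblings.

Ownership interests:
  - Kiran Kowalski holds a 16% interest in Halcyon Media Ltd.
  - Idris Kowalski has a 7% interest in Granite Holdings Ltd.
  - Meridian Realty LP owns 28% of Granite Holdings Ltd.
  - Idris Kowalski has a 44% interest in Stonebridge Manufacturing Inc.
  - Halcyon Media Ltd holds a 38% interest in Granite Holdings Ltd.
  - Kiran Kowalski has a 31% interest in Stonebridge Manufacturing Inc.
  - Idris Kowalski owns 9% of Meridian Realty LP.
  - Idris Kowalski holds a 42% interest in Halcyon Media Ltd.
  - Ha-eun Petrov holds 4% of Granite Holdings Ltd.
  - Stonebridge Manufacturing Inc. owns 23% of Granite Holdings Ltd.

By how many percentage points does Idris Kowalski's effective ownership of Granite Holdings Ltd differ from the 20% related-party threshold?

By sibling attribution (R3), Idris Kowalski is treated as also owning Kiran Kowalski's interest in Halcyon Media Ltd, giving 42% + 16% = 58%.
By sibling attribution (R3), Idris Kowalski is treated as also owning Kiran Kowalski's interest in Stonebridge Manufacturing Inc, giving 44% + 31% = 75%.
Chain via Halcyon Media Ltd (R1): 58% × 38% = 22.04% of Granite Holdings Ltd.
Chain via Meridian Realty LP (R1): 9% × 28% = 2.52% of Granite Holdings Ltd.
Chain via Stonebridge Manufacturing Inc. (R1): 75% × 23% = 17.25% of Granite Holdings Ltd.
Direct interest in Granite Holdings Ltd: 7%.
Aggregating (R2): 22.04% + 2.52% + 17.25% + 7% = 48.81%.
48.81% exceeds the 20% threshold by 28.81 percentage points.

28.81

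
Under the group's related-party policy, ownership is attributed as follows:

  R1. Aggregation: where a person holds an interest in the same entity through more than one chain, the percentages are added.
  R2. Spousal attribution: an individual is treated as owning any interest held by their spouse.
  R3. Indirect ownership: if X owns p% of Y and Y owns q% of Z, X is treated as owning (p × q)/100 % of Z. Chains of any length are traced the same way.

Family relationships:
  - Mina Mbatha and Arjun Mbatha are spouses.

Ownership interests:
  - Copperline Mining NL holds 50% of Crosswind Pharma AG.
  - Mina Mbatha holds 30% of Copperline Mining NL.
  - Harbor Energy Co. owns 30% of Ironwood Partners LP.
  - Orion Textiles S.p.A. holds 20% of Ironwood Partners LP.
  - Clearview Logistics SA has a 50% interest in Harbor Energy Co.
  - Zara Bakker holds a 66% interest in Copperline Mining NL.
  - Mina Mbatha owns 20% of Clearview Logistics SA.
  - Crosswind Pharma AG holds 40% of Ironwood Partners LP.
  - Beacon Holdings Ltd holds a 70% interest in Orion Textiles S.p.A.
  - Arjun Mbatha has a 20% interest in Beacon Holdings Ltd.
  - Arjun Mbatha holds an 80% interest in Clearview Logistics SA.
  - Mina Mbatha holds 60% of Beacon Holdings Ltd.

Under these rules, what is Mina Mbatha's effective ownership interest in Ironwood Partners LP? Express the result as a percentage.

32.2%

By spousal attribution (R2), Mina Mbatha is treated as also owning Arjun Mbatha's interest in Clearview Logistics SA, giving 20% + 80% = 100%.
By spousal attribution (R2), Mina Mbatha is treated as also owning Arjun Mbatha's interest in Beacon Holdings Ltd, giving 60% + 20% = 80%.
Chain via Clearview Logistics SA → Harbor Energy Co. (R3): 100% × 50% × 30% = 15% of Ironwood Partners LP.
Chain via Copperline Mining NL → Crosswind Pharma AG (R3): 30% × 50% × 40% = 6% of Ironwood Partners LP.
Chain via Beacon Holdings Ltd → Orion Textiles S.p.A. (R3): 80% × 70% × 20% = 11.2% of Ironwood Partners LP.
Aggregating (R1): 15% + 6% + 11.2% = 32.2%.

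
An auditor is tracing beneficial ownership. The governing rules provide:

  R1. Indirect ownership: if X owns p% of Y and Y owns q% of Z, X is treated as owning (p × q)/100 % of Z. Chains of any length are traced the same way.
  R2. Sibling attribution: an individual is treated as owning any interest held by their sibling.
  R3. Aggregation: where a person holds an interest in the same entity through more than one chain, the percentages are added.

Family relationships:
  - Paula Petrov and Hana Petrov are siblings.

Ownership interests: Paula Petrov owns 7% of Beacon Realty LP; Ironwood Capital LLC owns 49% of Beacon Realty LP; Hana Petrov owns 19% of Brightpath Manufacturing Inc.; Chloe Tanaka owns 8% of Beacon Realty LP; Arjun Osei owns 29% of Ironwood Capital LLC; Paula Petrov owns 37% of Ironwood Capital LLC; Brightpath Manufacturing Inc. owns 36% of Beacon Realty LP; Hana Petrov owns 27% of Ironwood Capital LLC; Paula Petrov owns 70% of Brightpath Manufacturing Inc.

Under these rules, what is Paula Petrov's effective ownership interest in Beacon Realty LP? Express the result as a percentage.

70.4%

By sibling attribution (R2), Paula Petrov is treated as also owning Hana Petrov's interest in Brightpath Manufacturing Inc, giving 70% + 19% = 89%.
By sibling attribution (R2), Paula Petrov is treated as also owning Hana Petrov's interest in Ironwood Capital LLC, giving 37% + 27% = 64%.
Chain via Brightpath Manufacturing Inc. (R1): 89% × 36% = 32.04% of Beacon Realty LP.
Chain via Ironwood Capital LLC (R1): 64% × 49% = 31.36% of Beacon Realty LP.
Direct interest in Beacon Realty LP: 7%.
Aggregating (R3): 32.04% + 31.36% + 7% = 70.4%.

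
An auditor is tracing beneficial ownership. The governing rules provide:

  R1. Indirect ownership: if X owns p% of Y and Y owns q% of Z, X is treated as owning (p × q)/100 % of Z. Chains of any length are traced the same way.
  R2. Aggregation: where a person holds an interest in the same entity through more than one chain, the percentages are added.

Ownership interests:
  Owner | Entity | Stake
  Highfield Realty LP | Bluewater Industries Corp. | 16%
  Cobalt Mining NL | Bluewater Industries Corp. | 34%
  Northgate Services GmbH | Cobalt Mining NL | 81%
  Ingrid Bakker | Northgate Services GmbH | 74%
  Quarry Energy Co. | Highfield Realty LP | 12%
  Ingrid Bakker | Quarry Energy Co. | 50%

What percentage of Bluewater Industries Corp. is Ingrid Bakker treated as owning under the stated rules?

Chain via Quarry Energy Co. → Highfield Realty LP (R1): 50% × 12% × 16% = 0.96% of Bluewater Industries Corp.
Chain via Northgate Services GmbH → Cobalt Mining NL (R1): 74% × 81% × 34% = 20.3796% of Bluewater Industries Corp.
Aggregating (R2): 0.96% + 20.3796% = 21.3396%.

21.3396%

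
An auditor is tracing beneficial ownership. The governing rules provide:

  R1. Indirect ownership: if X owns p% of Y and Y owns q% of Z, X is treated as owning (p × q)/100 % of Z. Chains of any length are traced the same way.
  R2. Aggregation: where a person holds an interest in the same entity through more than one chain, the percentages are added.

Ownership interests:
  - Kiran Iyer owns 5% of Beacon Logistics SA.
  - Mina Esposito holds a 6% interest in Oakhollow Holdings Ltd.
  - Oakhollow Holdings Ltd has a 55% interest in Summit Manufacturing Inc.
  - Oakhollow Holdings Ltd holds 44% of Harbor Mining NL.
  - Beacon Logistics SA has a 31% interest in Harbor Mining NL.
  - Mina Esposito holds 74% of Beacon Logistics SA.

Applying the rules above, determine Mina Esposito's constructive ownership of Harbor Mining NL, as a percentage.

25.58%

Chain via Beacon Logistics SA (R1): 74% × 31% = 22.94% of Harbor Mining NL.
Chain via Oakhollow Holdings Ltd (R1): 6% × 44% = 2.64% of Harbor Mining NL.
Aggregating (R2): 22.94% + 2.64% = 25.58%.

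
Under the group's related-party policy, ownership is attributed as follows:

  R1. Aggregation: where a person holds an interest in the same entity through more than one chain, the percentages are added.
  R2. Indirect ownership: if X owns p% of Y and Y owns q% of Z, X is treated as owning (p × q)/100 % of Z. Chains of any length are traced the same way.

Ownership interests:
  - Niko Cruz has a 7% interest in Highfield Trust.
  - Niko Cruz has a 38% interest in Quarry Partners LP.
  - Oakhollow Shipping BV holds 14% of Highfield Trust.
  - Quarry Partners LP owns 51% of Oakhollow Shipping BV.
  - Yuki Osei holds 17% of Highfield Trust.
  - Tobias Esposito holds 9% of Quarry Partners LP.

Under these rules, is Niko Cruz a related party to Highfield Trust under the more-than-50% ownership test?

No

Chain via Quarry Partners LP → Oakhollow Shipping BV (R2): 38% × 51% × 14% = 2.7132% of Highfield Trust.
Direct interest in Highfield Trust: 7%.
Aggregating (R1): 2.7132% + 7% = 9.7132%.
9.7132% does not exceed the 50% threshold, so Niko is not a related party to Highfield Trust.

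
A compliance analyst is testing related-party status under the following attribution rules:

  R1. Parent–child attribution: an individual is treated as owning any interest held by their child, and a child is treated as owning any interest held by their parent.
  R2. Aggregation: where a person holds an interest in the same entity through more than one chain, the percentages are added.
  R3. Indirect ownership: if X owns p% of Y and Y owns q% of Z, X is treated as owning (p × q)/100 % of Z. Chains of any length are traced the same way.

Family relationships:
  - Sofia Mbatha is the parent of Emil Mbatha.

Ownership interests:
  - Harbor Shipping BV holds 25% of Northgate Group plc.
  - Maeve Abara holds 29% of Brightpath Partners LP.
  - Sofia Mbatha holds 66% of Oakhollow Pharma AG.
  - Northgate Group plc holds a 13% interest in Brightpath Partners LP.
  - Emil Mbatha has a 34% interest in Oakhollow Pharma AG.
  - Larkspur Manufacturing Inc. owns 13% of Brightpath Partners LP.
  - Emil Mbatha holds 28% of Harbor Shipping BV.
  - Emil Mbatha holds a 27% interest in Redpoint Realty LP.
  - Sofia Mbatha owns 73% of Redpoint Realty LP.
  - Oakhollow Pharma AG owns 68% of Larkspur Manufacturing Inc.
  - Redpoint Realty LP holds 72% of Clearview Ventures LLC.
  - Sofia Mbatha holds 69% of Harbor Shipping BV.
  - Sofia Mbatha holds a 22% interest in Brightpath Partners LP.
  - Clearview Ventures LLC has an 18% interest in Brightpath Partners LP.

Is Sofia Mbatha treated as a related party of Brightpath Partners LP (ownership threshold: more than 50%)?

No

By parent–child attribution (R1), Sofia Mbatha is treated as also owning Emil Mbatha's interest in Oakhollow Pharma AG, giving 66% + 34% = 100%.
By parent–child attribution (R1), Sofia Mbatha is treated as also owning Emil Mbatha's interest in Harbor Shipping BV, giving 69% + 28% = 97%.
By parent–child attribution (R1), Sofia Mbatha is treated as also owning Emil Mbatha's interest in Redpoint Realty LP, giving 73% + 27% = 100%.
Chain via Oakhollow Pharma AG → Larkspur Manufacturing Inc. (R3): 100% × 68% × 13% = 8.84% of Brightpath Partners LP.
Chain via Harbor Shipping BV → Northgate Group plc (R3): 97% × 25% × 13% = 3.1525% of Brightpath Partners LP.
Chain via Redpoint Realty LP → Clearview Ventures LLC (R3): 100% × 72% × 18% = 12.96% of Brightpath Partners LP.
Direct interest in Brightpath Partners LP: 22%.
Aggregating (R2): 8.84% + 3.1525% + 12.96% + 22% = 46.9525%.
46.9525% does not exceed the 50% threshold, so Sofia is not a related party to Brightpath Partners LP.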